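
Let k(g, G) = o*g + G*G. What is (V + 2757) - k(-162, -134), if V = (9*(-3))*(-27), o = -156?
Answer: -39742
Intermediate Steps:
k(g, G) = G² - 156*g (k(g, G) = -156*g + G*G = -156*g + G² = G² - 156*g)
V = 729 (V = -27*(-27) = 729)
(V + 2757) - k(-162, -134) = (729 + 2757) - ((-134)² - 156*(-162)) = 3486 - (17956 + 25272) = 3486 - 1*43228 = 3486 - 43228 = -39742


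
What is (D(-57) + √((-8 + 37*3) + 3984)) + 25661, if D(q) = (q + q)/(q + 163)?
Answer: 1359976/53 + √4087 ≈ 25724.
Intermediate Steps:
D(q) = 2*q/(163 + q) (D(q) = (2*q)/(163 + q) = 2*q/(163 + q))
(D(-57) + √((-8 + 37*3) + 3984)) + 25661 = (2*(-57)/(163 - 57) + √((-8 + 37*3) + 3984)) + 25661 = (2*(-57)/106 + √((-8 + 111) + 3984)) + 25661 = (2*(-57)*(1/106) + √(103 + 3984)) + 25661 = (-57/53 + √4087) + 25661 = 1359976/53 + √4087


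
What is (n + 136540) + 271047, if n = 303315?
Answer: 710902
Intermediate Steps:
(n + 136540) + 271047 = (303315 + 136540) + 271047 = 439855 + 271047 = 710902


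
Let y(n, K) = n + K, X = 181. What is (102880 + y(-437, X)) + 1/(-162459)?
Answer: 16672192415/162459 ≈ 1.0262e+5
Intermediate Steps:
y(n, K) = K + n
(102880 + y(-437, X)) + 1/(-162459) = (102880 + (181 - 437)) + 1/(-162459) = (102880 - 256) - 1/162459 = 102624 - 1/162459 = 16672192415/162459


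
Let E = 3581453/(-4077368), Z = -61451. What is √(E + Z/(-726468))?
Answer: I*√108821754706139115823626/370259672028 ≈ 0.89095*I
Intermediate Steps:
E = -3581453/4077368 (E = 3581453*(-1/4077368) = -3581453/4077368 ≈ -0.87837)
√(E + Z/(-726468)) = √(-3581453/4077368 - 61451/(-726468)) = √(-3581453/4077368 - 61451*(-1/726468)) = √(-3581453/4077368 + 61451/726468) = √(-587813164259/740519344056) = I*√108821754706139115823626/370259672028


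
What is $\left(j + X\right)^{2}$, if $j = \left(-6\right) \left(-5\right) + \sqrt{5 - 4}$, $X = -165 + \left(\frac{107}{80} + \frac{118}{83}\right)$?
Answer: $\frac{759405930721}{44089600} \approx 17224.0$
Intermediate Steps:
$X = - \frac{1077279}{6640}$ ($X = -165 + \left(107 \cdot \frac{1}{80} + 118 \cdot \frac{1}{83}\right) = -165 + \left(\frac{107}{80} + \frac{118}{83}\right) = -165 + \frac{18321}{6640} = - \frac{1077279}{6640} \approx -162.24$)
$j = 31$ ($j = 30 + \sqrt{1} = 30 + 1 = 31$)
$\left(j + X\right)^{2} = \left(31 - \frac{1077279}{6640}\right)^{2} = \left(- \frac{871439}{6640}\right)^{2} = \frac{759405930721}{44089600}$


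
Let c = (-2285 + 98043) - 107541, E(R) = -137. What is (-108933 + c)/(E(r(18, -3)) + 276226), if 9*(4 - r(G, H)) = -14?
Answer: -120716/276089 ≈ -0.43724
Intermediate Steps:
r(G, H) = 50/9 (r(G, H) = 4 - ⅑*(-14) = 4 + 14/9 = 50/9)
c = -11783 (c = 95758 - 107541 = -11783)
(-108933 + c)/(E(r(18, -3)) + 276226) = (-108933 - 11783)/(-137 + 276226) = -120716/276089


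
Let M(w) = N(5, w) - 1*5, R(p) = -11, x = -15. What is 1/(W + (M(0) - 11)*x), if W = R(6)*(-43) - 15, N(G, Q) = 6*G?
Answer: 1/248 ≈ 0.0040323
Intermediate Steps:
M(w) = 25 (M(w) = 6*5 - 1*5 = 30 - 5 = 25)
W = 458 (W = -11*(-43) - 15 = 473 - 15 = 458)
1/(W + (M(0) - 11)*x) = 1/(458 + (25 - 11)*(-15)) = 1/(458 + 14*(-15)) = 1/(458 - 210) = 1/248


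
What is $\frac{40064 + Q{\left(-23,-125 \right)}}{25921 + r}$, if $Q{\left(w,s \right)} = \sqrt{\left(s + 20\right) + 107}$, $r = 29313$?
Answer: $\frac{20032}{27617} + \frac{\sqrt{2}}{55234} \approx 0.72538$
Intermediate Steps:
$Q{\left(w,s \right)} = \sqrt{127 + s}$ ($Q{\left(w,s \right)} = \sqrt{\left(20 + s\right) + 107} = \sqrt{127 + s}$)
$\frac{40064 + Q{\left(-23,-125 \right)}}{25921 + r} = \frac{40064 + \sqrt{127 - 125}}{25921 + 29313} = \frac{40064 + \sqrt{2}}{55234} = \left(40064 + \sqrt{2}\right) \frac{1}{55234} = \frac{20032}{27617} + \frac{\sqrt{2}}{55234}$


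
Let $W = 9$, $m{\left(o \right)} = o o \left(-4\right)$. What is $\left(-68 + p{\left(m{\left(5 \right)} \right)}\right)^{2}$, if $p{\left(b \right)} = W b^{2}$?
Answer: $8087764624$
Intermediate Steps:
$m{\left(o \right)} = - 4 o^{2}$ ($m{\left(o \right)} = o^{2} \left(-4\right) = - 4 o^{2}$)
$p{\left(b \right)} = 9 b^{2}$
$\left(-68 + p{\left(m{\left(5 \right)} \right)}\right)^{2} = \left(-68 + 9 \left(- 4 \cdot 5^{2}\right)^{2}\right)^{2} = \left(-68 + 9 \left(\left(-4\right) 25\right)^{2}\right)^{2} = \left(-68 + 9 \left(-100\right)^{2}\right)^{2} = \left(-68 + 9 \cdot 10000\right)^{2} = \left(-68 + 90000\right)^{2} = 89932^{2} = 8087764624$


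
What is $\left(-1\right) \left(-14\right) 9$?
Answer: $126$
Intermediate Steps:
$\left(-1\right) \left(-14\right) 9 = 14 \cdot 9 = 126$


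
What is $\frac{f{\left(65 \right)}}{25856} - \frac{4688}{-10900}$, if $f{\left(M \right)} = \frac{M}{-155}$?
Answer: $\frac{939364767}{2184185600} \approx 0.43008$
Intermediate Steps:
$f{\left(M \right)} = - \frac{M}{155}$ ($f{\left(M \right)} = M \left(- \frac{1}{155}\right) = - \frac{M}{155}$)
$\frac{f{\left(65 \right)}}{25856} - \frac{4688}{-10900} = \frac{\left(- \frac{1}{155}\right) 65}{25856} - \frac{4688}{-10900} = \left(- \frac{13}{31}\right) \frac{1}{25856} - - \frac{1172}{2725} = - \frac{13}{801536} + \frac{1172}{2725} = \frac{939364767}{2184185600}$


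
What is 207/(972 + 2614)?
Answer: 207/3586 ≈ 0.057724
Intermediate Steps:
207/(972 + 2614) = 207/3586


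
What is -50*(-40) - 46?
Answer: 1954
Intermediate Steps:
-50*(-40) - 46 = 2000 - 46 = 1954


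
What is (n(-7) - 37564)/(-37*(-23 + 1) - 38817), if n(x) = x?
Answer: 37571/38003 ≈ 0.98863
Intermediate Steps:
(n(-7) - 37564)/(-37*(-23 + 1) - 38817) = (-7 - 37564)/(-37*(-23 + 1) - 38817) = -37571/(-37*(-22) - 38817) = -37571/(814 - 38817) = -37571/(-38003) = -37571*(-1/38003) = 37571/38003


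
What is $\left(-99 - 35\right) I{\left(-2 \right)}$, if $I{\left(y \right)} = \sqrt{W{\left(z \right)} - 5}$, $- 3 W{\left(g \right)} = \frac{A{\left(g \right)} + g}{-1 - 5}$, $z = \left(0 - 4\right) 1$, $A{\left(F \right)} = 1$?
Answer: $- \frac{67 i \sqrt{186}}{3} \approx - 304.59 i$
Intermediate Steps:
$z = -4$ ($z = \left(-4\right) 1 = -4$)
$W{\left(g \right)} = \frac{1}{18} + \frac{g}{18}$ ($W{\left(g \right)} = - \frac{\left(1 + g\right) \frac{1}{-1 - 5}}{3} = - \frac{\left(1 + g\right) \frac{1}{-6}}{3} = - \frac{\left(1 + g\right) \left(- \frac{1}{6}\right)}{3} = - \frac{- \frac{1}{6} - \frac{g}{6}}{3} = \frac{1}{18} + \frac{g}{18}$)
$I{\left(y \right)} = \frac{i \sqrt{186}}{6}$ ($I{\left(y \right)} = \sqrt{\left(\frac{1}{18} + \frac{1}{18} \left(-4\right)\right) - 5} = \sqrt{\left(\frac{1}{18} - \frac{2}{9}\right) - 5} = \sqrt{- \frac{1}{6} - 5} = \sqrt{- \frac{31}{6}} = \frac{i \sqrt{186}}{6}$)
$\left(-99 - 35\right) I{\left(-2 \right)} = \left(-99 - 35\right) \frac{i \sqrt{186}}{6} = - 134 \frac{i \sqrt{186}}{6} = - \frac{67 i \sqrt{186}}{3}$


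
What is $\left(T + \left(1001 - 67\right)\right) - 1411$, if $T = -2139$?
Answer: $-2616$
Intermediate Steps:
$\left(T + \left(1001 - 67\right)\right) - 1411 = \left(-2139 + \left(1001 - 67\right)\right) - 1411 = \left(-2139 + 934\right) - 1411 = -1205 - 1411 = -2616$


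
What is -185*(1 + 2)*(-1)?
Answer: 555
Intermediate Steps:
-185*(1 + 2)*(-1) = -555*(-1) = -185*(-3) = 555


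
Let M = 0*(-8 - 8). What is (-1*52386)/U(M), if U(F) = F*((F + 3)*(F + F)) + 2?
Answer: -26193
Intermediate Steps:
M = 0 (M = 0*(-16) = 0)
U(F) = 2 + 2*F**2*(3 + F) (U(F) = F*((3 + F)*(2*F)) + 2 = F*(2*F*(3 + F)) + 2 = 2*F**2*(3 + F) + 2 = 2 + 2*F**2*(3 + F))
(-1*52386)/U(M) = (-1*52386)/(2 + 2*0**3 + 6*0**2) = -52386/(2 + 2*0 + 6*0) = -52386/(2 + 0 + 0) = -52386/2 = -52386*1/2 = -26193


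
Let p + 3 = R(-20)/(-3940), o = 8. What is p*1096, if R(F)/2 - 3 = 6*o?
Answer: -3266628/985 ≈ -3316.4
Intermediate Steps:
R(F) = 102 (R(F) = 6 + 2*(6*8) = 6 + 2*48 = 6 + 96 = 102)
p = -5961/1970 (p = -3 + 102/(-3940) = -3 + 102*(-1/3940) = -3 - 51/1970 = -5961/1970 ≈ -3.0259)
p*1096 = -5961/1970*1096 = -3266628/985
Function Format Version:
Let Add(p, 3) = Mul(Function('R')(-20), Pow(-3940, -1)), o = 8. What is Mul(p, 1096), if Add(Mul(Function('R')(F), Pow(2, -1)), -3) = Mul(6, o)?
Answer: Rational(-3266628, 985) ≈ -3316.4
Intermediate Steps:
Function('R')(F) = 102 (Function('R')(F) = Add(6, Mul(2, Mul(6, 8))) = Add(6, Mul(2, 48)) = Add(6, 96) = 102)
p = Rational(-5961, 1970) (p = Add(-3, Mul(102, Pow(-3940, -1))) = Add(-3, Mul(102, Rational(-1, 3940))) = Add(-3, Rational(-51, 1970)) = Rational(-5961, 1970) ≈ -3.0259)
Mul(p, 1096) = Mul(Rational(-5961, 1970), 1096) = Rational(-3266628, 985)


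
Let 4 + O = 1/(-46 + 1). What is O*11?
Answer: -1991/45 ≈ -44.244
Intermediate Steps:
O = -181/45 (O = -4 + 1/(-46 + 1) = -4 + 1/(-45) = -4 - 1/45 = -181/45 ≈ -4.0222)
O*11 = -181/45*11 = -1991/45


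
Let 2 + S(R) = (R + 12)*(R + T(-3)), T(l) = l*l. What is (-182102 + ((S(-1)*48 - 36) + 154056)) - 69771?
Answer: -93725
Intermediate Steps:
T(l) = l**2
S(R) = -2 + (9 + R)*(12 + R) (S(R) = -2 + (R + 12)*(R + (-3)**2) = -2 + (12 + R)*(R + 9) = -2 + (12 + R)*(9 + R) = -2 + (9 + R)*(12 + R))
(-182102 + ((S(-1)*48 - 36) + 154056)) - 69771 = (-182102 + (((106 + (-1)**2 + 21*(-1))*48 - 36) + 154056)) - 69771 = (-182102 + (((106 + 1 - 21)*48 - 36) + 154056)) - 69771 = (-182102 + ((86*48 - 36) + 154056)) - 69771 = (-182102 + ((4128 - 36) + 154056)) - 69771 = (-182102 + (4092 + 154056)) - 69771 = (-182102 + 158148) - 69771 = -23954 - 69771 = -93725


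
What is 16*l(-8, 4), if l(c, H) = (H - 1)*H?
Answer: 192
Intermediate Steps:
l(c, H) = H*(-1 + H) (l(c, H) = (-1 + H)*H = H*(-1 + H))
16*l(-8, 4) = 16*(4*(-1 + 4)) = 16*(4*3) = 16*12 = 192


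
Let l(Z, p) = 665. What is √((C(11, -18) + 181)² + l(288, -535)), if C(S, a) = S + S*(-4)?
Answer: √22569 ≈ 150.23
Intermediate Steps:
C(S, a) = -3*S (C(S, a) = S - 4*S = -3*S)
√((C(11, -18) + 181)² + l(288, -535)) = √((-3*11 + 181)² + 665) = √((-33 + 181)² + 665) = √(148² + 665) = √(21904 + 665) = √22569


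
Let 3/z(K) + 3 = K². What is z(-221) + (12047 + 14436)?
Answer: 1293376757/48838 ≈ 26483.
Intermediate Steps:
z(K) = 3/(-3 + K²)
z(-221) + (12047 + 14436) = 3/(-3 + (-221)²) + (12047 + 14436) = 3/(-3 + 48841) + 26483 = 3/48838 + 26483 = 1293376757/48838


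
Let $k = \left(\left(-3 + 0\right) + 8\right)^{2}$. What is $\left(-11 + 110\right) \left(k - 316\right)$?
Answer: $-28809$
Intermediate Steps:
$k = 25$ ($k = \left(-3 + 8\right)^{2} = 5^{2} = 25$)
$\left(-11 + 110\right) \left(k - 316\right) = \left(-11 + 110\right) \left(25 - 316\right) = 99 \left(-291\right) = -28809$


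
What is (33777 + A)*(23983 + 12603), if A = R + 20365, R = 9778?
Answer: 2338577120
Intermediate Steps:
A = 30143 (A = 9778 + 20365 = 30143)
(33777 + A)*(23983 + 12603) = (33777 + 30143)*(23983 + 12603) = 63920*36586 = 2338577120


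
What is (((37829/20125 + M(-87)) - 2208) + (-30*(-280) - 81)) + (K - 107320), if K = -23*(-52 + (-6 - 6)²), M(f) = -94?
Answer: -2081269546/20125 ≈ -1.0342e+5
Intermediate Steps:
K = -2116 (K = -23*(-52 + (-12)²) = -23*(-52 + 144) = -23*92 = -2116)
(((37829/20125 + M(-87)) - 2208) + (-30*(-280) - 81)) + (K - 107320) = (((37829/20125 - 94) - 2208) + (-30*(-280) - 81)) + (-2116 - 107320) = (((37829*(1/20125) - 94) - 2208) + (8400 - 81)) - 109436 = (((37829/20125 - 94) - 2208) + 8319) - 109436 = ((-1853921/20125 - 2208) + 8319) - 109436 = (-46289921/20125 + 8319) - 109436 = 121129954/20125 - 109436 = -2081269546/20125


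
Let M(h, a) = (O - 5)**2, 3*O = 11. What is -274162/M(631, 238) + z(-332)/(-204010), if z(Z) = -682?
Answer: -125846523917/816040 ≈ -1.5422e+5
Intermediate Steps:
O = 11/3 (O = (1/3)*11 = 11/3 ≈ 3.6667)
M(h, a) = 16/9 (M(h, a) = (11/3 - 5)**2 = (-4/3)**2 = 16/9)
-274162/M(631, 238) + z(-332)/(-204010) = -274162/16/9 - 682/(-204010) = -274162*9/16 - 682*(-1/204010) = -1233729/8 + 341/102005 = -125846523917/816040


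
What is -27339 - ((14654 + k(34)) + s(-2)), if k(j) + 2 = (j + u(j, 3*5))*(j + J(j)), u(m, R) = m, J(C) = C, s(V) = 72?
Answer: -46687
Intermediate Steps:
k(j) = -2 + 4*j² (k(j) = -2 + (j + j)*(j + j) = -2 + (2*j)*(2*j) = -2 + 4*j²)
-27339 - ((14654 + k(34)) + s(-2)) = -27339 - ((14654 + (-2 + 4*34²)) + 72) = -27339 - ((14654 + (-2 + 4*1156)) + 72) = -27339 - ((14654 + (-2 + 4624)) + 72) = -27339 - ((14654 + 4622) + 72) = -27339 - (19276 + 72) = -27339 - 1*19348 = -27339 - 19348 = -46687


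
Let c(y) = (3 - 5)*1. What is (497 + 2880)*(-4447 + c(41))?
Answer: -15024273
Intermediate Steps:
c(y) = -2 (c(y) = -2*1 = -2)
(497 + 2880)*(-4447 + c(41)) = (497 + 2880)*(-4447 - 2) = 3377*(-4449) = -15024273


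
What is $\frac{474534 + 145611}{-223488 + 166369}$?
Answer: $- \frac{620145}{57119} \approx -10.857$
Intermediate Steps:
$\frac{474534 + 145611}{-223488 + 166369} = \frac{620145}{-57119} = 620145 \left(- \frac{1}{57119}\right) = - \frac{620145}{57119}$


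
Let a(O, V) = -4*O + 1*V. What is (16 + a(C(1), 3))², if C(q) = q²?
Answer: 225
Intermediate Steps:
a(O, V) = V - 4*O (a(O, V) = -4*O + V = V - 4*O)
(16 + a(C(1), 3))² = (16 + (3 - 4*1²))² = (16 + (3 - 4*1))² = (16 + (3 - 4))² = (16 - 1)² = 15² = 225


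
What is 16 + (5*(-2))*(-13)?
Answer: 146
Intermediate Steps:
16 + (5*(-2))*(-13) = 16 - 10*(-13) = 16 + 130 = 146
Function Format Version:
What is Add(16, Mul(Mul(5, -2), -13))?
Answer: 146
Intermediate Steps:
Add(16, Mul(Mul(5, -2), -13)) = Add(16, Mul(-10, -13)) = Add(16, 130) = 146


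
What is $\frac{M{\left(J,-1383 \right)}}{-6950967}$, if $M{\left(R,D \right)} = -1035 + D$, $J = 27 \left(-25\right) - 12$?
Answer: $\frac{806}{2316989} \approx 0.00034787$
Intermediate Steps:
$J = -687$ ($J = -675 - 12 = -687$)
$\frac{M{\left(J,-1383 \right)}}{-6950967} = \frac{-1035 - 1383}{-6950967} = \left(-2418\right) \left(- \frac{1}{6950967}\right) = \frac{806}{2316989}$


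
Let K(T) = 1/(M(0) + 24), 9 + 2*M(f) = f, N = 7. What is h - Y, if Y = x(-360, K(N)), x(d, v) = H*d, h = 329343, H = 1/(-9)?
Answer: 329303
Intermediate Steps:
M(f) = -9/2 + f/2
H = -1/9 ≈ -0.11111
K(T) = 2/39 (K(T) = 1/((-9/2 + (1/2)*0) + 24) = 1/((-9/2 + 0) + 24) = 1/(-9/2 + 24) = 1/(39/2) = 2/39)
x(d, v) = -d/9
Y = 40 (Y = -1/9*(-360) = 40)
h - Y = 329343 - 1*40 = 329343 - 40 = 329303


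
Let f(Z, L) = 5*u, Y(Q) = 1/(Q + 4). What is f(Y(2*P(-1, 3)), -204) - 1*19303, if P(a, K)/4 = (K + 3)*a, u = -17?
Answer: -19388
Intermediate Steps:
P(a, K) = 4*a*(3 + K) (P(a, K) = 4*((K + 3)*a) = 4*((3 + K)*a) = 4*(a*(3 + K)) = 4*a*(3 + K))
Y(Q) = 1/(4 + Q)
f(Z, L) = -85 (f(Z, L) = 5*(-17) = -85)
f(Y(2*P(-1, 3)), -204) - 1*19303 = -85 - 1*19303 = -85 - 19303 = -19388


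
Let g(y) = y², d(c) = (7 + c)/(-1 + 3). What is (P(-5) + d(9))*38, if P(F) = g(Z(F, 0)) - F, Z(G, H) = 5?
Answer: 1444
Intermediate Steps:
d(c) = 7/2 + c/2 (d(c) = (7 + c)/2 = (7 + c)*(½) = 7/2 + c/2)
P(F) = 25 - F (P(F) = 5² - F = 25 - F)
(P(-5) + d(9))*38 = ((25 - 1*(-5)) + (7/2 + (½)*9))*38 = ((25 + 5) + (7/2 + 9/2))*38 = (30 + 8)*38 = 38*38 = 1444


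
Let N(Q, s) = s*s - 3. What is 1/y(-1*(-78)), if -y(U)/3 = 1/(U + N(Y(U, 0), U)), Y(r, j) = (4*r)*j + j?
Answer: -2053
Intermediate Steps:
Y(r, j) = j + 4*j*r (Y(r, j) = 4*j*r + j = j + 4*j*r)
N(Q, s) = -3 + s² (N(Q, s) = s² - 3 = -3 + s²)
y(U) = -3/(-3 + U + U²) (y(U) = -3/(U + (-3 + U²)) = -3/(-3 + U + U²))
1/y(-1*(-78)) = 1/(-3/(-3 - 1*(-78) + (-1*(-78))²)) = 1/(-3/(-3 + 78 + 78²)) = 1/(-3/(-3 + 78 + 6084)) = 1/(-3/6159) = 1/(-3*1/6159) = 1/(-1/2053) = -2053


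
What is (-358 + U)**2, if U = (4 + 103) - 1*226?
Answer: 227529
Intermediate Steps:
U = -119 (U = 107 - 226 = -119)
(-358 + U)**2 = (-358 - 119)**2 = (-477)**2 = 227529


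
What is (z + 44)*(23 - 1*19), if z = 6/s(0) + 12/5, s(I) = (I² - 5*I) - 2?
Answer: 868/5 ≈ 173.60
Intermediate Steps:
s(I) = -2 + I² - 5*I
z = -⅗ (z = 6/(-2 + 0² - 5*0) + 12/5 = 6/(-2 + 0 + 0) + 12*(⅕) = 6/(-2) + 12/5 = 6*(-½) + 12/5 = -3 + 12/5 = -⅗ ≈ -0.60000)
(z + 44)*(23 - 1*19) = (-⅗ + 44)*(23 - 1*19) = 217*(23 - 19)/5 = (217/5)*4 = 868/5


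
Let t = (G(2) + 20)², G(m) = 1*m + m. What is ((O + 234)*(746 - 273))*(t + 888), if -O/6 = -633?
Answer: 2792047104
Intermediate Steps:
O = 3798 (O = -6*(-633) = 3798)
G(m) = 2*m (G(m) = m + m = 2*m)
t = 576 (t = (2*2 + 20)² = (4 + 20)² = 24² = 576)
((O + 234)*(746 - 273))*(t + 888) = ((3798 + 234)*(746 - 273))*(576 + 888) = (4032*473)*1464 = 1907136*1464 = 2792047104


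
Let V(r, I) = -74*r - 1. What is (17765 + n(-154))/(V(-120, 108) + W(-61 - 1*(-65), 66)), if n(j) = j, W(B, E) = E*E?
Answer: 17611/13235 ≈ 1.3306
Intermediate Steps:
V(r, I) = -1 - 74*r
W(B, E) = E**2
(17765 + n(-154))/(V(-120, 108) + W(-61 - 1*(-65), 66)) = (17765 - 154)/((-1 - 74*(-120)) + 66**2) = 17611/((-1 + 8880) + 4356) = 17611/(8879 + 4356) = 17611/13235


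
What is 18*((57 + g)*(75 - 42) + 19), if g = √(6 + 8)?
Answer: 34200 + 594*√14 ≈ 36423.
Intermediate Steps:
g = √14 ≈ 3.7417
18*((57 + g)*(75 - 42) + 19) = 18*((57 + √14)*(75 - 42) + 19) = 18*((57 + √14)*33 + 19) = 18*((1881 + 33*√14) + 19) = 18*(1900 + 33*√14) = 34200 + 594*√14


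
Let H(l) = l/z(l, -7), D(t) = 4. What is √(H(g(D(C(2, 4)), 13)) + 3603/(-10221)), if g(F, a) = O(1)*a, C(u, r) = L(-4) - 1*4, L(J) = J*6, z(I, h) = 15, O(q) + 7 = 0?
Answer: 2*I*√4191274365/51105 ≈ 2.5336*I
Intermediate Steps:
O(q) = -7 (O(q) = -7 + 0 = -7)
L(J) = 6*J
C(u, r) = -28 (C(u, r) = 6*(-4) - 1*4 = -24 - 4 = -28)
g(F, a) = -7*a
H(l) = l/15
√(H(g(D(C(2, 4)), 13)) + 3603/(-10221)) = √((-7*13)/15 + 3603/(-10221)) = √((1/15)*(-91) + 3603*(-1/10221)) = √(-91/15 - 1201/3407) = √(-328052/51105) = 2*I*√4191274365/51105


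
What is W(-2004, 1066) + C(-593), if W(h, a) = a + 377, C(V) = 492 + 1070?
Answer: 3005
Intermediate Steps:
C(V) = 1562
W(h, a) = 377 + a
W(-2004, 1066) + C(-593) = (377 + 1066) + 1562 = 1443 + 1562 = 3005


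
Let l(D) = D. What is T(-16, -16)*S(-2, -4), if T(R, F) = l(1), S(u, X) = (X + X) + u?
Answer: -10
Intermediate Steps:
S(u, X) = u + 2*X (S(u, X) = 2*X + u = u + 2*X)
T(R, F) = 1
T(-16, -16)*S(-2, -4) = 1*(-2 + 2*(-4)) = 1*(-2 - 8) = 1*(-10) = -10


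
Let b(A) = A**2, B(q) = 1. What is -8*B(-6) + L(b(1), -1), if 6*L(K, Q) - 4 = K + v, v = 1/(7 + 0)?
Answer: -50/7 ≈ -7.1429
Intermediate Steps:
v = 1/7 ≈ 0.14286
L(K, Q) = 29/42 + K/6 (L(K, Q) = 2/3 + (K + 1/7)/6 = 2/3 + (1/7 + K)/6 = 2/3 + (1/42 + K/6) = 29/42 + K/6)
-8*B(-6) + L(b(1), -1) = -8*1 + (29/42 + (1/6)*1**2) = -8 + (29/42 + (1/6)*1) = -8 + (29/42 + 1/6) = -8 + 6/7 = -50/7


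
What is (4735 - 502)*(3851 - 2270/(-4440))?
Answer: 2412910181/148 ≈ 1.6303e+7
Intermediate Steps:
(4735 - 502)*(3851 - 2270/(-4440)) = 4233*(3851 - 2270*(-1/4440)) = 4233*(3851 + 227/444) = 4233*(1710071/444) = 2412910181/148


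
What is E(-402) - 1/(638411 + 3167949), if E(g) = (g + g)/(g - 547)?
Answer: 3060312491/3612235640 ≈ 0.84721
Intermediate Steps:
E(g) = 2*g/(-547 + g) (E(g) = (2*g)/(-547 + g) = 2*g/(-547 + g))
E(-402) - 1/(638411 + 3167949) = 2*(-402)/(-547 - 402) - 1/(638411 + 3167949) = 2*(-402)/(-949) - 1/3806360 = 2*(-402)*(-1/949) - 1*1/3806360 = 804/949 - 1/3806360 = 3060312491/3612235640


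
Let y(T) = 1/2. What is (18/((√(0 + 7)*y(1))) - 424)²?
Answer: 1259728/7 - 30528*√7/7 ≈ 1.6842e+5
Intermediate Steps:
y(T) = ½
(18/((√(0 + 7)*y(1))) - 424)² = (18/((√(0 + 7)*(½))) - 424)² = (18/((√7*(½))) - 424)² = (18/((√7/2)) - 424)² = (18*(2*√7/7) - 424)² = (36*√7/7 - 424)² = (-424 + 36*√7/7)²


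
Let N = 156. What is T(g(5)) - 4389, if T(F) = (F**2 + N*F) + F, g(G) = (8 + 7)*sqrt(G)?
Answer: -3264 + 2355*sqrt(5) ≈ 2001.9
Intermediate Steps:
g(G) = 15*sqrt(G)
T(F) = F**2 + 157*F (T(F) = (F**2 + 156*F) + F = F**2 + 157*F)
T(g(5)) - 4389 = (15*sqrt(5))*(157 + 15*sqrt(5)) - 4389 = 15*sqrt(5)*(157 + 15*sqrt(5)) - 4389 = -4389 + 15*sqrt(5)*(157 + 15*sqrt(5))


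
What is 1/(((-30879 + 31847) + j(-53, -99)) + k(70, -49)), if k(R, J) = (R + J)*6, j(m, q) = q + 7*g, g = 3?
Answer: 1/1016 ≈ 0.00098425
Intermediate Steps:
j(m, q) = 21 + q (j(m, q) = q + 7*3 = q + 21 = 21 + q)
k(R, J) = 6*J + 6*R (k(R, J) = (J + R)*6 = 6*J + 6*R)
1/(((-30879 + 31847) + j(-53, -99)) + k(70, -49)) = 1/(((-30879 + 31847) + (21 - 99)) + (6*(-49) + 6*70)) = 1/((968 - 78) + (-294 + 420)) = 1/(890 + 126) = 1/1016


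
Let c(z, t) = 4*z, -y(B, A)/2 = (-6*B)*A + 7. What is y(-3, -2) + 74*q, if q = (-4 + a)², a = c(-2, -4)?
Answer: 10714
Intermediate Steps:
y(B, A) = -14 + 12*A*B (y(B, A) = -2*((-6*B)*A + 7) = -2*(-6*A*B + 7) = -2*(7 - 6*A*B) = -14 + 12*A*B)
a = -8 (a = 4*(-2) = -8)
q = 144 (q = (-4 - 8)² = (-12)² = 144)
y(-3, -2) + 74*q = (-14 + 12*(-2)*(-3)) + 74*144 = (-14 + 72) + 10656 = 58 + 10656 = 10714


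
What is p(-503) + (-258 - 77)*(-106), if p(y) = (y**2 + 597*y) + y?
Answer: -12275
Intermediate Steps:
p(y) = y**2 + 598*y
p(-503) + (-258 - 77)*(-106) = -503*(598 - 503) + (-258 - 77)*(-106) = -503*95 - 335*(-106) = -47785 + 35510 = -12275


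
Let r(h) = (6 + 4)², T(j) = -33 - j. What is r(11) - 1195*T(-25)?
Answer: 9660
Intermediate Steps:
r(h) = 100 (r(h) = 10² = 100)
r(11) - 1195*T(-25) = 100 - 1195*(-33 - 1*(-25)) = 100 - 1195*(-33 + 25) = 100 - 1195*(-8) = 100 + 9560 = 9660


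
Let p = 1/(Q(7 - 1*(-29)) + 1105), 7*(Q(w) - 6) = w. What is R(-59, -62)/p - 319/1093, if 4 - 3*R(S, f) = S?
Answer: 25618508/1093 ≈ 23439.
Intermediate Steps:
Q(w) = 6 + w/7
p = 7/7813 (p = 1/((6 + (7 - 1*(-29))/7) + 1105) = 1/((6 + (7 + 29)/7) + 1105) = 1/((6 + (⅐)*36) + 1105) = 1/((6 + 36/7) + 1105) = 1/(78/7 + 1105) = 1/(7813/7) = 7/7813 ≈ 0.00089594)
R(S, f) = 4/3 - S/3
R(-59, -62)/p - 319/1093 = (4/3 - ⅓*(-59))/(7/7813) - 319/1093 = (4/3 + 59/3)*(7813/7) - 319*1/1093 = 21*(7813/7) - 319/1093 = 23439 - 319/1093 = 25618508/1093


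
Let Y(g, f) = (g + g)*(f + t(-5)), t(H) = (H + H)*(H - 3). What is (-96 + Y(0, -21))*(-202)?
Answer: 19392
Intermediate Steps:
t(H) = 2*H*(-3 + H) (t(H) = (2*H)*(-3 + H) = 2*H*(-3 + H))
Y(g, f) = 2*g*(80 + f) (Y(g, f) = (g + g)*(f + 2*(-5)*(-3 - 5)) = (2*g)*(f + 2*(-5)*(-8)) = (2*g)*(f + 80) = (2*g)*(80 + f) = 2*g*(80 + f))
(-96 + Y(0, -21))*(-202) = (-96 + 2*0*(80 - 21))*(-202) = (-96 + 2*0*59)*(-202) = (-96 + 0)*(-202) = -96*(-202) = 19392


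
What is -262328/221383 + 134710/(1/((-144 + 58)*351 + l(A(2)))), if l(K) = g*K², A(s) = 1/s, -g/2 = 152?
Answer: -902488614191988/221383 ≈ -4.0766e+9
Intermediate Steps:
g = -304 (g = -2*152 = -304)
l(K) = -304*K²
-262328/221383 + 134710/(1/((-144 + 58)*351 + l(A(2)))) = -262328/221383 + 134710/(1/((-144 + 58)*351 - 304*(1/2)²)) = -262328*1/221383 + 134710/(1/(-86*351 - 304*(½)²)) = -262328/221383 + 134710/(1/(-30186 - 304*¼)) = -262328/221383 + 134710/(1/(-30186 - 76)) = -262328/221383 + 134710/(1/(-30262)) = -262328/221383 + 134710/(-1/30262) = -262328/221383 + 134710*(-30262) = -262328/221383 - 4076594020 = -902488614191988/221383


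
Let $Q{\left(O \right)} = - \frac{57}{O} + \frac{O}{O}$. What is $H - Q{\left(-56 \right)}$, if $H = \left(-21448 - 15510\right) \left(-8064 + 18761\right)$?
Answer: $- \frac{22139024769}{56} \approx -3.9534 \cdot 10^{8}$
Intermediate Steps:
$Q{\left(O \right)} = 1 - \frac{57}{O}$ ($Q{\left(O \right)} = - \frac{57}{O} + 1 = 1 - \frac{57}{O}$)
$H = -395339726$ ($H = \left(-36958\right) 10697 = -395339726$)
$H - Q{\left(-56 \right)} = -395339726 - \frac{-57 - 56}{-56} = -395339726 - \left(- \frac{1}{56}\right) \left(-113\right) = -395339726 - \frac{113}{56} = - \frac{22139024769}{56}$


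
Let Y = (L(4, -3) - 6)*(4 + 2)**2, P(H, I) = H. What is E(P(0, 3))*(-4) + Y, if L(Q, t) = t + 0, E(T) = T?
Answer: -324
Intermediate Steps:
L(Q, t) = t
Y = -324 (Y = (-3 - 6)*(4 + 2)**2 = -9*6**2 = -9*36 = -324)
E(P(0, 3))*(-4) + Y = 0*(-4) - 324 = 0 - 324 = -324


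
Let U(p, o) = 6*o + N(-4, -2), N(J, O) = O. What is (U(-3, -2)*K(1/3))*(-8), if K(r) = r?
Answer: 112/3 ≈ 37.333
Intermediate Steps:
U(p, o) = -2 + 6*o (U(p, o) = 6*o - 2 = -2 + 6*o)
(U(-3, -2)*K(1/3))*(-8) = ((-2 + 6*(-2))/3)*(-8) = ((-2 - 12)*(⅓))*(-8) = -14*⅓*(-8) = -14/3*(-8) = 112/3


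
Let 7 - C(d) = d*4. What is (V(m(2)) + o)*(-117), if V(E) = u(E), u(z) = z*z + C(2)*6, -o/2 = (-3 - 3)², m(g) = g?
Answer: 8658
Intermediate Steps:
C(d) = 7 - 4*d (C(d) = 7 - d*4 = 7 - 4*d)
o = -72 (o = -2*(-3 - 3)² = -2*(-6)² = -2*36 = -72)
u(z) = -6 + z² (u(z) = z*z + (7 - 4*2)*6 = z² + (7 - 8)*6 = z² - 1*6 = z² - 6 = -6 + z²)
V(E) = -6 + E²
(V(m(2)) + o)*(-117) = ((-6 + 2²) - 72)*(-117) = ((-6 + 4) - 72)*(-117) = (-2 - 72)*(-117) = -74*(-117) = 8658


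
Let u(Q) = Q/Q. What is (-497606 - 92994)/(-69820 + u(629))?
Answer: 590600/69819 ≈ 8.4590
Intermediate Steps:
u(Q) = 1
(-497606 - 92994)/(-69820 + u(629)) = (-497606 - 92994)/(-69820 + 1) = -590600/(-69819) = -590600*(-1/69819) = 590600/69819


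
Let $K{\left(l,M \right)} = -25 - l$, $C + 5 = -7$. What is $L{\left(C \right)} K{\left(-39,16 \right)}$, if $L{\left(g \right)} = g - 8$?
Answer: $-280$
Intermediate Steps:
$C = -12$ ($C = -5 - 7 = -12$)
$L{\left(g \right)} = -8 + g$ ($L{\left(g \right)} = g - 8 = -8 + g$)
$L{\left(C \right)} K{\left(-39,16 \right)} = \left(-8 - 12\right) \left(-25 - -39\right) = - 20 \left(-25 + 39\right) = \left(-20\right) 14 = -280$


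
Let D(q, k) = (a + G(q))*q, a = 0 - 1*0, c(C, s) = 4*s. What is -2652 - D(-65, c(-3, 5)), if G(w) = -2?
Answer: -2782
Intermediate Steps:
a = 0 (a = 0 + 0 = 0)
D(q, k) = -2*q (D(q, k) = (0 - 2)*q = -2*q)
-2652 - D(-65, c(-3, 5)) = -2652 - (-2)*(-65) = -2652 - 1*130 = -2652 - 130 = -2782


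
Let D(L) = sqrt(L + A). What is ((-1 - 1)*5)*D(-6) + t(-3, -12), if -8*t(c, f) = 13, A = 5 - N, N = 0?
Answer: -13/8 - 10*I ≈ -1.625 - 10.0*I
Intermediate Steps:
A = 5 (A = 5 - 1*0 = 5 + 0 = 5)
t(c, f) = -13/8 (t(c, f) = -1/8*13 = -13/8)
D(L) = sqrt(5 + L) (D(L) = sqrt(L + 5) = sqrt(5 + L))
((-1 - 1)*5)*D(-6) + t(-3, -12) = ((-1 - 1)*5)*sqrt(5 - 6) - 13/8 = (-2*5)*sqrt(-1) - 13/8 = -10*I - 13/8 = -13/8 - 10*I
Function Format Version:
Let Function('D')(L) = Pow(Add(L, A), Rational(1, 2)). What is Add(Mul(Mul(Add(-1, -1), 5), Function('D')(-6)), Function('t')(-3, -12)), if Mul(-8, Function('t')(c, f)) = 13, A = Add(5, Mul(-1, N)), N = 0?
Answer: Add(Rational(-13, 8), Mul(-10, I)) ≈ Add(-1.6250, Mul(-10.000, I))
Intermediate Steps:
A = 5 (A = Add(5, Mul(-1, 0)) = Add(5, 0) = 5)
Function('t')(c, f) = Rational(-13, 8) (Function('t')(c, f) = Mul(Rational(-1, 8), 13) = Rational(-13, 8))
Function('D')(L) = Pow(Add(5, L), Rational(1, 2)) (Function('D')(L) = Pow(Add(L, 5), Rational(1, 2)) = Pow(Add(5, L), Rational(1, 2)))
Add(Mul(Mul(Add(-1, -1), 5), Function('D')(-6)), Function('t')(-3, -12)) = Add(Mul(Mul(Add(-1, -1), 5), Pow(Add(5, -6), Rational(1, 2))), Rational(-13, 8)) = Add(Mul(Mul(-2, 5), Pow(-1, Rational(1, 2))), Rational(-13, 8)) = Add(Mul(-10, I), Rational(-13, 8)) = Add(Rational(-13, 8), Mul(-10, I))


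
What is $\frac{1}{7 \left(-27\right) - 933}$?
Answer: $- \frac{1}{1122} \approx -0.00089127$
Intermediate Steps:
$\frac{1}{7 \left(-27\right) - 933} = \frac{1}{-189 - 933} = \frac{1}{-1122} = - \frac{1}{1122}$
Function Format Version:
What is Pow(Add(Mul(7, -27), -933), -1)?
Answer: Rational(-1, 1122) ≈ -0.00089127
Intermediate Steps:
Pow(Add(Mul(7, -27), -933), -1) = Pow(Add(-189, -933), -1) = Pow(-1122, -1) = Rational(-1, 1122)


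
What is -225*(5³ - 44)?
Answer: -18225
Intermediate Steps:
-225*(5³ - 44) = -225*(125 - 44) = -225*81 = -18225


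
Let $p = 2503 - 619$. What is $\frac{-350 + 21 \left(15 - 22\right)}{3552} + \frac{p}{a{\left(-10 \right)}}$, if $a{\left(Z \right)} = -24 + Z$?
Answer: $- \frac{3354433}{60384} \approx -55.552$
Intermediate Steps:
$p = 1884$
$\frac{-350 + 21 \left(15 - 22\right)}{3552} + \frac{p}{a{\left(-10 \right)}} = \frac{-350 + 21 \left(15 - 22\right)}{3552} + \frac{1884}{-24 - 10} = \left(-350 + 21 \left(-7\right)\right) \frac{1}{3552} + \frac{1884}{-34} = \left(-350 - 147\right) \frac{1}{3552} + 1884 \left(- \frac{1}{34}\right) = \left(-497\right) \frac{1}{3552} - \frac{942}{17} = - \frac{497}{3552} - \frac{942}{17} = - \frac{3354433}{60384}$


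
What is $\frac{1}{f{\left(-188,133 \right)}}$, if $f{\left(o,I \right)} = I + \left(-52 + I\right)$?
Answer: $\frac{1}{214} \approx 0.0046729$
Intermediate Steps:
$f{\left(o,I \right)} = -52 + 2 I$
$\frac{1}{f{\left(-188,133 \right)}} = \frac{1}{-52 + 2 \cdot 133} = \frac{1}{-52 + 266} = \frac{1}{214}$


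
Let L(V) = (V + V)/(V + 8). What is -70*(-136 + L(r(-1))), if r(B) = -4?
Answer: 9660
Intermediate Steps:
L(V) = 2*V/(8 + V) (L(V) = (2*V)/(8 + V) = 2*V/(8 + V))
-70*(-136 + L(r(-1))) = -70*(-136 + 2*(-4)/(8 - 4)) = -70*(-136 + 2*(-4)/4) = -70*(-136 + 2*(-4)*(1/4)) = -70*(-136 - 2) = -70*(-138) = -1*(-9660) = 9660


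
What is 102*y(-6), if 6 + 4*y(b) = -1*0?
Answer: -153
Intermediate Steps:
y(b) = -3/2 (y(b) = -3/2 + (-1*0)/4 = -3/2 + (1/4)*0 = -3/2 + 0 = -3/2)
102*y(-6) = 102*(-3/2) = -153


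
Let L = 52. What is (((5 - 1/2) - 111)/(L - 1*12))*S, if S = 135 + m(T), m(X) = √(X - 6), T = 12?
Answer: -5751/16 - 213*√6/80 ≈ -365.96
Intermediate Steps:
m(X) = √(-6 + X)
S = 135 + √6 (S = 135 + √(-6 + 12) = 135 + √6 ≈ 137.45)
(((5 - 1/2) - 111)/(L - 1*12))*S = (((5 - 1/2) - 111)/(52 - 1*12))*(135 + √6) = (((5 - 1*½) - 111)/(52 - 12))*(135 + √6) = (((5 - ½) - 111)/40)*(135 + √6) = ((9/2 - 111)*(1/40))*(135 + √6) = (-213/2*1/40)*(135 + √6) = -213*(135 + √6)/80 = -5751/16 - 213*√6/80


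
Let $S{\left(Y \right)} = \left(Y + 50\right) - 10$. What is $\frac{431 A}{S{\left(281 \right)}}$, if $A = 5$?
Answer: $\frac{2155}{321} \approx 6.7134$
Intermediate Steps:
$S{\left(Y \right)} = 40 + Y$ ($S{\left(Y \right)} = \left(50 + Y\right) - 10 = 40 + Y$)
$\frac{431 A}{S{\left(281 \right)}} = \frac{431 \cdot 5}{40 + 281} = \frac{2155}{321}$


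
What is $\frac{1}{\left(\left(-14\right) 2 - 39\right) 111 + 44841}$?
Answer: $\frac{1}{37404} \approx 2.6735 \cdot 10^{-5}$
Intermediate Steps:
$\frac{1}{\left(\left(-14\right) 2 - 39\right) 111 + 44841} = \frac{1}{\left(-28 - 39\right) 111 + 44841} = \frac{1}{\left(-67\right) 111 + 44841} = \frac{1}{-7437 + 44841} = \frac{1}{37404}$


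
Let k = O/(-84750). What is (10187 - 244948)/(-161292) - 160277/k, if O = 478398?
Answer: 365169713310313/12860295036 ≈ 28395.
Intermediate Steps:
k = -79733/14125 (k = 478398/(-84750) = 478398*(-1/84750) = -79733/14125 ≈ -5.6448)
(10187 - 244948)/(-161292) - 160277/k = (10187 - 244948)/(-161292) - 160277/(-79733/14125) = -234761*(-1/161292) - 160277*(-14125/79733) = 234761/161292 + 2263912625/79733 = 365169713310313/12860295036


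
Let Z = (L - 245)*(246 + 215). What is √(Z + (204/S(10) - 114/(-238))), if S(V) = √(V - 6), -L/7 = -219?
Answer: √8409799853/119 ≈ 770.63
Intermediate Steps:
L = 1533 (L = -7*(-219) = 1533)
S(V) = √(-6 + V)
Z = 593768 (Z = (1533 - 245)*(246 + 215) = 1288*461 = 593768)
√(Z + (204/S(10) - 114/(-238))) = √(593768 + (204/(√(-6 + 10)) - 114/(-238))) = √(593768 + (204/(√4) - 114*(-1/238))) = √(593768 + (204/2 + 57/119)) = √(593768 + (204*(½) + 57/119)) = √(593768 + (102 + 57/119)) = √(593768 + 12195/119) = √(70670587/119) = √8409799853/119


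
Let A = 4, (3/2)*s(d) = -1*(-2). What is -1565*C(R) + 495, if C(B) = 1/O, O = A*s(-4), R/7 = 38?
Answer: 3225/16 ≈ 201.56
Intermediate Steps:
s(d) = 4/3 (s(d) = 2*(-1*(-2))/3 = (2/3)*2 = 4/3)
R = 266 (R = 7*38 = 266)
O = 16/3 (O = 4*(4/3) = 16/3 ≈ 5.3333)
C(B) = 3/16 (C(B) = 1/(16/3) = 3/16)
-1565*C(R) + 495 = -1565*3/16 + 495 = -4695/16 + 495 = 3225/16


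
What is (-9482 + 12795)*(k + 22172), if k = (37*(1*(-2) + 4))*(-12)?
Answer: 70513892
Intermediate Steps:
k = -888 (k = (37*(-2 + 4))*(-12) = (37*2)*(-12) = 74*(-12) = -888)
(-9482 + 12795)*(k + 22172) = (-9482 + 12795)*(-888 + 22172) = 3313*21284 = 70513892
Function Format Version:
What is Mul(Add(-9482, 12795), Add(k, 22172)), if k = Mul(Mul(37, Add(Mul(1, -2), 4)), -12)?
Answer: 70513892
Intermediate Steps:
k = -888 (k = Mul(Mul(37, Add(-2, 4)), -12) = Mul(Mul(37, 2), -12) = Mul(74, -12) = -888)
Mul(Add(-9482, 12795), Add(k, 22172)) = Mul(Add(-9482, 12795), Add(-888, 22172)) = Mul(3313, 21284) = 70513892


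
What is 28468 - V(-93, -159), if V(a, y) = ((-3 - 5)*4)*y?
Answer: 23380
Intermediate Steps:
V(a, y) = -32*y (V(a, y) = (-8*4)*y = -32*y)
28468 - V(-93, -159) = 28468 - (-32)*(-159) = 28468 - 1*5088 = 28468 - 5088 = 23380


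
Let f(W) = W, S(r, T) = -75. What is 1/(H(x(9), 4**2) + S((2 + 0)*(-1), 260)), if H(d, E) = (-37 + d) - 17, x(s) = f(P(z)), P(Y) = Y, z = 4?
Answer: -1/125 ≈ -0.0080000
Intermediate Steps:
x(s) = 4
H(d, E) = -54 + d
1/(H(x(9), 4**2) + S((2 + 0)*(-1), 260)) = 1/((-54 + 4) - 75) = 1/(-50 - 75) = 1/(-125) = -1/125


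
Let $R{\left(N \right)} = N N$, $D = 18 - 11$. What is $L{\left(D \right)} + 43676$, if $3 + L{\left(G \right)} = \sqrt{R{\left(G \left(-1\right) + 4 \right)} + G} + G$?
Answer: $43684$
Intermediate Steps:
$D = 7$
$R{\left(N \right)} = N^{2}$
$L{\left(G \right)} = -3 + G + \sqrt{G + \left(4 - G\right)^{2}}$ ($L{\left(G \right)} = -3 + \left(\sqrt{\left(G \left(-1\right) + 4\right)^{2} + G} + G\right) = -3 + \left(\sqrt{\left(- G + 4\right)^{2} + G} + G\right) = -3 + \left(\sqrt{\left(4 - G\right)^{2} + G} + G\right) = -3 + \left(\sqrt{G + \left(4 - G\right)^{2}} + G\right) = -3 + \left(G + \sqrt{G + \left(4 - G\right)^{2}}\right) = -3 + G + \sqrt{G + \left(4 - G\right)^{2}}$)
$L{\left(D \right)} + 43676 = \left(-3 + 7 + \sqrt{7 + \left(-4 + 7\right)^{2}}\right) + 43676 = \left(-3 + 7 + \sqrt{7 + 3^{2}}\right) + 43676 = \left(-3 + 7 + \sqrt{7 + 9}\right) + 43676 = \left(-3 + 7 + \sqrt{16}\right) + 43676 = \left(-3 + 7 + 4\right) + 43676 = 8 + 43676 = 43684$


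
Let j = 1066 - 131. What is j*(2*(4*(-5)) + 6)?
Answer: -31790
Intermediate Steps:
j = 935
j*(2*(4*(-5)) + 6) = 935*(2*(4*(-5)) + 6) = 935*(2*(-20) + 6) = 935*(-40 + 6) = 935*(-34) = -31790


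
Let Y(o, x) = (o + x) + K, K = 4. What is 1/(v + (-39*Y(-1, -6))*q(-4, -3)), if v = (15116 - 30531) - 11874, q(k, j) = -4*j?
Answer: -1/25885 ≈ -3.8632e-5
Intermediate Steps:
Y(o, x) = 4 + o + x (Y(o, x) = (o + x) + 4 = 4 + o + x)
v = -27289 (v = -15415 - 11874 = -27289)
1/(v + (-39*Y(-1, -6))*q(-4, -3)) = 1/(-27289 + (-39*(4 - 1 - 6))*(-4*(-3))) = 1/(-27289 - 39*(-3)*12) = 1/(-27289 + 117*12) = 1/(-27289 + 1404) = 1/(-25885) = -1/25885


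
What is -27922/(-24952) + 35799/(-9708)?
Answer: -12962289/5046542 ≈ -2.5686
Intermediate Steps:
-27922/(-24952) + 35799/(-9708) = -27922*(-1/24952) + 35799*(-1/9708) = 13961/12476 - 11933/3236 = -12962289/5046542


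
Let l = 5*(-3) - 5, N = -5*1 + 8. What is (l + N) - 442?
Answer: -459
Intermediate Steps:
N = 3 (N = -5 + 8 = 3)
l = -20 (l = -15 - 5 = -20)
(l + N) - 442 = (-20 + 3) - 442 = -17 - 442 = -459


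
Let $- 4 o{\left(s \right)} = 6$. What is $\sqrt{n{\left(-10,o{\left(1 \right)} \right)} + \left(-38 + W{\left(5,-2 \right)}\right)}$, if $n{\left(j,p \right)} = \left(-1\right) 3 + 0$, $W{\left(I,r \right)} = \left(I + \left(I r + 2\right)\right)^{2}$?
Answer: $4 i \sqrt{2} \approx 5.6569 i$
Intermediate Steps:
$o{\left(s \right)} = - \frac{3}{2}$ ($o{\left(s \right)} = \left(- \frac{1}{4}\right) 6 = - \frac{3}{2}$)
$W{\left(I,r \right)} = \left(2 + I + I r\right)^{2}$ ($W{\left(I,r \right)} = \left(I + \left(2 + I r\right)\right)^{2} = \left(2 + I + I r\right)^{2}$)
$n{\left(j,p \right)} = -3$ ($n{\left(j,p \right)} = -3 + 0 = -3$)
$\sqrt{n{\left(-10,o{\left(1 \right)} \right)} + \left(-38 + W{\left(5,-2 \right)}\right)} = \sqrt{-3 - \left(38 - \left(2 + 5 + 5 \left(-2\right)\right)^{2}\right)} = \sqrt{-3 - \left(38 - \left(2 + 5 - 10\right)^{2}\right)} = \sqrt{-3 - \left(38 - \left(-3\right)^{2}\right)} = \sqrt{-3 + \left(-38 + 9\right)} = \sqrt{-3 - 29} = \sqrt{-32} = 4 i \sqrt{2}$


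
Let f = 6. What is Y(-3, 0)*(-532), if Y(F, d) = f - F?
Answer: -4788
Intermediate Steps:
Y(F, d) = 6 - F
Y(-3, 0)*(-532) = (6 - 1*(-3))*(-532) = (6 + 3)*(-532) = 9*(-532) = -4788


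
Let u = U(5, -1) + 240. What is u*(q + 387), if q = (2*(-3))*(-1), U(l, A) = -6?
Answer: 91962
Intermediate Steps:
q = 6 (q = -6*(-1) = 6)
u = 234 (u = -6 + 240 = 234)
u*(q + 387) = 234*(6 + 387) = 234*393 = 91962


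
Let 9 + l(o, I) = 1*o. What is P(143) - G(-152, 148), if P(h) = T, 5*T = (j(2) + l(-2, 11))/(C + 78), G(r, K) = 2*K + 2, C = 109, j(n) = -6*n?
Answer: -278653/935 ≈ -298.02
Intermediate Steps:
l(o, I) = -9 + o (l(o, I) = -9 + 1*o = -9 + o)
G(r, K) = 2 + 2*K
T = -23/935 (T = ((-6*2 + (-9 - 2))/(109 + 78))/5 = ((-12 - 11)/187)/5 = (-23*1/187)/5 = (1/5)*(-23/187) = -23/935 ≈ -0.024599)
P(h) = -23/935
P(143) - G(-152, 148) = -23/935 - (2 + 2*148) = -23/935 - (2 + 296) = -23/935 - 1*298 = -23/935 - 298 = -278653/935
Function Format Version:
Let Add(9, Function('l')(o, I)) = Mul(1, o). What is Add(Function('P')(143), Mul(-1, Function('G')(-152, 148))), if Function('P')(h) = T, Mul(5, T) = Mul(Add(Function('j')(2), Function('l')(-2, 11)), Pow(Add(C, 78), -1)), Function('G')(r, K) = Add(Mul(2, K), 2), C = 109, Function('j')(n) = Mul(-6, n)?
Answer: Rational(-278653, 935) ≈ -298.02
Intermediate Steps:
Function('l')(o, I) = Add(-9, o) (Function('l')(o, I) = Add(-9, Mul(1, o)) = Add(-9, o))
Function('G')(r, K) = Add(2, Mul(2, K))
T = Rational(-23, 935) (T = Mul(Rational(1, 5), Mul(Add(Mul(-6, 2), Add(-9, -2)), Pow(Add(109, 78), -1))) = Mul(Rational(1, 5), Mul(Add(-12, -11), Pow(187, -1))) = Mul(Rational(1, 5), Mul(-23, Rational(1, 187))) = Mul(Rational(1, 5), Rational(-23, 187)) = Rational(-23, 935) ≈ -0.024599)
Function('P')(h) = Rational(-23, 935)
Add(Function('P')(143), Mul(-1, Function('G')(-152, 148))) = Add(Rational(-23, 935), Mul(-1, Add(2, Mul(2, 148)))) = Add(Rational(-23, 935), Mul(-1, Add(2, 296))) = Add(Rational(-23, 935), Mul(-1, 298)) = Add(Rational(-23, 935), -298) = Rational(-278653, 935)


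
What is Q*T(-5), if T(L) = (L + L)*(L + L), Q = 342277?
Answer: 34227700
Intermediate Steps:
T(L) = 4*L**2 (T(L) = (2*L)*(2*L) = 4*L**2)
Q*T(-5) = 342277*(4*(-5)**2) = 342277*(4*25) = 342277*100 = 34227700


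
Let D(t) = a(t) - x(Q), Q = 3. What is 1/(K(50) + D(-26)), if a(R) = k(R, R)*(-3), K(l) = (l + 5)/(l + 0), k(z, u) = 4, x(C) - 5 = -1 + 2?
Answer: -10/169 ≈ -0.059172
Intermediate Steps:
x(C) = 6 (x(C) = 5 + (-1 + 2) = 5 + 1 = 6)
K(l) = (5 + l)/l
a(R) = -12 (a(R) = 4*(-3) = -12)
D(t) = -18 (D(t) = -12 - 1*6 = -12 - 6 = -18)
1/(K(50) + D(-26)) = 1/((5 + 50)/50 - 18) = 1/((1/50)*55 - 18) = 1/(11/10 - 18) = 1/(-169/10) = -10/169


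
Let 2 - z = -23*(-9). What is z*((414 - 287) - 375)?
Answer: 50840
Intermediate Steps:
z = -205 (z = 2 - (-23)*(-9) = 2 - 1*207 = 2 - 207 = -205)
z*((414 - 287) - 375) = -205*((414 - 287) - 375) = -205*(127 - 375) = -205*(-248) = 50840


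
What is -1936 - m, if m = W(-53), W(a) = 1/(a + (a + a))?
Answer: -307823/159 ≈ -1936.0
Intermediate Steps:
W(a) = 1/(3*a) (W(a) = 1/(a + 2*a) = 1/(3*a))
m = -1/159 (m = (1/3)/(-53) = (1/3)*(-1/53) = -1/159 ≈ -0.0062893)
-1936 - m = -1936 - 1*(-1/159) = -1936 + 1/159 = -307823/159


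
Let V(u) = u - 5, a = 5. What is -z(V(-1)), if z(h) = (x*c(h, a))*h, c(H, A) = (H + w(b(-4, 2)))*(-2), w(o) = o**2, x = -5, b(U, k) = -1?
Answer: -300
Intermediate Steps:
V(u) = -5 + u
c(H, A) = -2 - 2*H (c(H, A) = (H + (-1)**2)*(-2) = (H + 1)*(-2) = (1 + H)*(-2) = -2 - 2*H)
z(h) = h*(10 + 10*h) (z(h) = (-5*(-2 - 2*h))*h = (10 + 10*h)*h = h*(10 + 10*h))
-z(V(-1)) = -10*(-5 - 1)*(1 + (-5 - 1)) = -10*(-6)*(1 - 6) = -10*(-6)*(-5) = -1*300 = -300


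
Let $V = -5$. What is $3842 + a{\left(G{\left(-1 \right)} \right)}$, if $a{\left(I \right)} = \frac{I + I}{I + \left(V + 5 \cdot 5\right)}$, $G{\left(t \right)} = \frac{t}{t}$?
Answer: $\frac{80684}{21} \approx 3842.1$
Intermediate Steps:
$G{\left(t \right)} = 1$
$a{\left(I \right)} = \frac{2 I}{20 + I}$ ($a{\left(I \right)} = \frac{I + I}{I + \left(-5 + 5 \cdot 5\right)} = \frac{2 I}{I + \left(-5 + 25\right)} = \frac{2 I}{I + 20} = \frac{2 I}{20 + I}$)
$3842 + a{\left(G{\left(-1 \right)} \right)} = 3842 + 2 \cdot 1 \frac{1}{20 + 1} = 3842 + 2 \cdot 1 \cdot \frac{1}{21} = 3842 + \frac{2}{21} = \frac{80684}{21}$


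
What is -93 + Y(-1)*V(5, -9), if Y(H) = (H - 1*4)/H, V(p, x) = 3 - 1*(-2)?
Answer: -68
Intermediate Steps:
V(p, x) = 5 (V(p, x) = 3 + 2 = 5)
Y(H) = (-4 + H)/H (Y(H) = (H - 4)/H = (-4 + H)/H)
-93 + Y(-1)*V(5, -9) = -93 + ((-4 - 1)/(-1))*5 = -93 - 1*(-5)*5 = -93 + 5*5 = -93 + 25 = -68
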